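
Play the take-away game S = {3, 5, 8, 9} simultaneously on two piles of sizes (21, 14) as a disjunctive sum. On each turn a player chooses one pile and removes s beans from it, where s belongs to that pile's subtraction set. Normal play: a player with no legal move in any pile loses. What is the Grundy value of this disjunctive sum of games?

3

All piles use S = {3, 5, 8, 9}:
G(0) = 0
G(1) = mex{} = 0
G(2) = mex{} = 0
G(3) = mex{0} = 1
G(4) = mex{0} = 1
G(5) = mex{0,0} = 1
G(6) = mex{1,0} = 2
G(7) = mex{1,0} = 2
G(8) = mex{1,1,0} = 2
G(9) = mex{2,1,0,0} = 3
G(10) = mex{2,1,0,0} = 3
G(11) = mex{2,2,1,0} = 3
G(12) = mex{3,2,1,1} = 0
G(13) = mex{3,2,1,1} = 0
G(14) = mex{3,3,2,1} = 0
G(15) = mex{0,3,2,2} = 1
G(16) = mex{0,3,2,2} = 1
G(17) = mex{0,0,3,2} = 1
G(18) = mex{1,0,3,3} = 2
G(19) = mex{1,0,3,3} = 2
G(20) = mex{1,1,0,3} = 2
G(21) = mex{2,1,0,0} = 3
Pile A: G(21) = 3.
Pile B: G(14) = 0.
Combined Grundy value = 3 ⊕ 0 = 3.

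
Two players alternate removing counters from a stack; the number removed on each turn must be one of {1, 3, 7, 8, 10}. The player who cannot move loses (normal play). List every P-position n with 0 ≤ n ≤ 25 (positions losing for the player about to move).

n :  0  1  2  3  4  5  6  7  8  9 10 11 12 13 14 15 16 17 18 19 20 21 22 23 24 25
G :  0  1  0  1  0  1  0  1  2  3  2  3  2  3  2  0  1  0  1  0  1  0  1  2  3  2
P-positions are exactly the n with G(n) = 0.

0, 2, 4, 6, 15, 17, 19, 21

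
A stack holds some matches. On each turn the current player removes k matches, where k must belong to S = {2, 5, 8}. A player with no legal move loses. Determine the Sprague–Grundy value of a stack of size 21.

0

n :  0  1  2  3  4  5  6  7  8  9 10 11 12 13 14 15 16 17 18 19 20 21
G :  0  0  1  1  0  2  1  0  2  1  0  0  1  1  0  2  1  0  2  1  0  0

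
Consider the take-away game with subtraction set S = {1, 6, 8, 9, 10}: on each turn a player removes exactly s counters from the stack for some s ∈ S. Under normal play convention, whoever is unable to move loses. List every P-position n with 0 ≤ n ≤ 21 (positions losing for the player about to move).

0, 2, 4, 7, 18, 20

n :  0  1  2  3  4  5  6  7  8  9 10 11 12 13 14 15 16 17 18 19 20 21
G :  0  1  0  1  0  1  2  0  1  2  3  2  3  2  3  4  5  3  0  1  0  1
P-positions are exactly the n with G(n) = 0.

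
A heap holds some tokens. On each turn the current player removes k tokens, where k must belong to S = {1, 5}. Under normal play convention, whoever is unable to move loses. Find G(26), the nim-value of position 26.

0

G(0) = 0
G(1) = mex{0} = 1
G(2) = mex{1} = 0
G(3) = mex{0} = 1
G(4) = mex{1} = 0
G(5) = mex{0,0} = 1
G(6) = mex{1,1} = 0
G(7) = mex{0,0} = 1
G(8) = mex{1,1} = 0
G(9) = mex{0,0} = 1
G(10) = mex{1,1} = 0
G(11) = mex{0,0} = 1
G(12) = mex{1,1} = 0
G(13) = mex{0,0} = 1
G(14) = mex{1,1} = 0
G(15) = mex{0,0} = 1
G(16) = mex{1,1} = 0
G(17) = mex{0,0} = 1
G(18) = mex{1,1} = 0
G(19) = mex{0,0} = 1
G(20) = mex{1,1} = 0
G(21) = mex{0,0} = 1
G(22) = mex{1,1} = 0
G(23) = mex{0,0} = 1
G(24) = mex{1,1} = 0
G(25) = mex{0,0} = 1
G(26) = mex{1,1} = 0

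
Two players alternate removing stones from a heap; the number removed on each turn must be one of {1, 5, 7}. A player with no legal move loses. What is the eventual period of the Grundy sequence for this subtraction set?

n :  0  1  2  3  4  5  6  7  8  9 10 11 12 13 14
G :  0  1  0  1  0  1  0  1  0  1  0  1  0  1  0
G(n+2) = G(n) holds for n = 0,…,6 (a full window of length max(S) = 7), so the sequence is purely periodic with period 2.

2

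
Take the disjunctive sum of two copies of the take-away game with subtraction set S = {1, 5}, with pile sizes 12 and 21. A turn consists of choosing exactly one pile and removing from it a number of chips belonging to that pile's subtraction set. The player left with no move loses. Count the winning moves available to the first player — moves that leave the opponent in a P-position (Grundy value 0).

All piles use S = {1, 5}:
n :  0  1  2  3  4  5  6  7  8  9 10 11 12 13 14 15 16 17 18 19 20 21
G :  0  1  0  1  0  1  0  1  0  1  0  1  0  1  0  1  0  1  0  1  0  1
Pile A: G(12) = 0.
Pile B: G(21) = 1.
Combined Grundy value = 0 ⊕ 1 = 1.
A winning move leaves total XOR = 0, i.e. changes one component's Grundy value g to g ⊕ X where X is the current total.
Pile A: need g' = 0⊕1 = 1. Options: 12−1→G=1, 12−5→G=1. Hits: 2.
Pile B: need g' = 1⊕1 = 0. Options: 21−1→G=0, 21−5→G=0. Hits: 2.

4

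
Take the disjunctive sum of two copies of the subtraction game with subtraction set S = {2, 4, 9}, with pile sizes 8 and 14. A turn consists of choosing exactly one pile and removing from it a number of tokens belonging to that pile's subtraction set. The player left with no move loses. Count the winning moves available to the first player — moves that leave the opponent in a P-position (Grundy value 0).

0

All piles use S = {2, 4, 9}:
n :  0  1  2  3  4  5  6  7  8  9 10 11 12 13 14
G :  0  0  1  1  2  2  0  0  1  1  2  2  0  0  1
Pile A: G(8) = 1.
Pile B: G(14) = 1.
Combined Grundy value = 1 ⊕ 1 = 0.
A winning move leaves total XOR = 0, i.e. changes one component's Grundy value g to g ⊕ X where X is the current total.
Pile A: target g' = 1⊕0 = 1, but every legal move changes the Grundy value (mex property), so 0 moves.
Pile B: target g' = 1⊕0 = 1, but every legal move changes the Grundy value (mex property), so 0 moves.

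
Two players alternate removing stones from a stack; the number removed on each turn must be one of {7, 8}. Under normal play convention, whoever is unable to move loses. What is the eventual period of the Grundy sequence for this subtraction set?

n :  0  1  2  3  4  5  6  7  8  9 10 11 12 13 14 15 16 17 18 19 20 21 22 23 24 25 26 27 28 29 30 31
G :  0  0  0  0  0  0  0  1  1  1  1  1  1  1  2  0  0  0  0  0  0  0  1  1  1  1  1  1  1  2  0  0
G(n+15) = G(n) holds for n = 0,…,7 (a full window of length max(S) = 8), so the sequence is purely periodic with period 15.

15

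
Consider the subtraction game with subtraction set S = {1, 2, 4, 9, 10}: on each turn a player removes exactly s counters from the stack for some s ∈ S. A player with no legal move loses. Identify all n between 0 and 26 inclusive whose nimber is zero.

0, 3, 6, 11, 14, 17, 22, 25

G(0) = 0
G(1) = mex{0} = 1
G(2) = mex{1,0} = 2
G(3) = mex{2,1} = 0
G(4) = mex{0,2,0} = 1
G(5) = mex{1,0,1} = 2
G(6) = mex{2,1,2} = 0
G(7) = mex{0,2,0} = 1
G(8) = mex{1,0,1} = 2
G(9) = mex{2,1,2,0} = 3
G(10) = mex{3,2,0,1,0} = 4
G(11) = mex{4,3,1,2,1} = 0
G(12) = mex{0,4,2,0,2} = 1
G(13) = mex{1,0,3,1,0} = 2
G(14) = mex{2,1,4,2,1} = 0
G(15) = mex{0,2,0,0,2} = 1
G(16) = mex{1,0,1,1,0} = 2
G(17) = mex{2,1,2,2,1} = 0
G(18) = mex{0,2,0,3,2} = 1
G(19) = mex{1,0,1,4,3} = 2
G(20) = mex{2,1,2,0,4} = 3
G(21) = mex{3,2,0,1,0} = 4
G(22) = mex{4,3,1,2,1} = 0
G(23) = mex{0,4,2,0,2} = 1
G(24) = mex{1,0,3,1,0} = 2
G(25) = mex{2,1,4,2,1} = 0
G(26) = mex{0,2,0,0,2} = 1
P-positions are exactly the n with G(n) = 0.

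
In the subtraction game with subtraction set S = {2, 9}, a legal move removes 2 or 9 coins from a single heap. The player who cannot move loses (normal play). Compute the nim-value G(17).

1

G(0) = 0
G(1) = mex{} = 0
G(2) = mex{0} = 1
G(3) = mex{0} = 1
G(4) = mex{1} = 0
G(5) = mex{1} = 0
G(6) = mex{0} = 1
G(7) = mex{0} = 1
G(8) = mex{1} = 0
G(9) = mex{1,0} = 2
G(10) = mex{0,0} = 1
G(11) = mex{2,1} = 0
G(12) = mex{1,1} = 0
G(13) = mex{0,0} = 1
G(14) = mex{0,0} = 1
G(15) = mex{1,1} = 0
G(16) = mex{1,1} = 0
G(17) = mex{0,0} = 1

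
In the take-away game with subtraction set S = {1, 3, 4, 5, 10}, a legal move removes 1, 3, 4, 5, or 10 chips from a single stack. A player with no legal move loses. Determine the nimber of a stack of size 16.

G(0) = 0
G(1) = mex{0} = 1
G(2) = mex{1} = 0
G(3) = mex{0,0} = 1
G(4) = mex{1,1,0} = 2
G(5) = mex{2,0,1,0} = 3
G(6) = mex{3,1,0,1} = 2
G(7) = mex{2,2,1,0} = 3
G(8) = mex{3,3,2,1} = 0
G(9) = mex{0,2,3,2} = 1
G(10) = mex{1,3,2,3,0} = 4
G(11) = mex{4,0,3,2,1} = 5
G(12) = mex{5,1,0,3,0} = 2
G(13) = mex{2,4,1,0,1} = 3
G(14) = mex{3,5,4,1,2} = 0
G(15) = mex{0,2,5,4,3} = 1
G(16) = mex{1,3,2,5,2} = 0

0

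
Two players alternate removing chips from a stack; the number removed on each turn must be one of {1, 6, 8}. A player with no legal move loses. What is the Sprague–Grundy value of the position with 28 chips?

n :  0  1  2  3  4  5  6  7  8  9 10 11 12 13 14 15 16 17 18 19 20 21 22 23 24 25 26 27 28
G :  0  1  0  1  0  1  2  0  1  0  1  0  1  2  0  1  0  1  0  1  2  0  1  0  1  0  1  2  0

0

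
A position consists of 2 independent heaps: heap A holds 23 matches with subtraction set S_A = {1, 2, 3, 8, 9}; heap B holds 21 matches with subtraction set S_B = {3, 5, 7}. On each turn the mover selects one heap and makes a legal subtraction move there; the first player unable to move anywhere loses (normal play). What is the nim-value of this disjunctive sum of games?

Heap A, S = {1, 2, 3, 8, 9}:
G(0) = 0
G(1) = mex{0} = 1
G(2) = mex{1,0} = 2
G(3) = mex{2,1,0} = 3
G(4) = mex{3,2,1} = 0
G(5) = mex{0,3,2} = 1
G(6) = mex{1,0,3} = 2
G(7) = mex{2,1,0} = 3
G(8) = mex{3,2,1,0} = 4
G(9) = mex{4,3,2,1,0} = 5
G(10) = mex{5,4,3,2,1} = 0
G(11) = mex{0,5,4,3,2} = 1
G(12) = mex{1,0,5,0,3} = 2
G(13) = mex{2,1,0,1,0} = 3
G(14) = mex{3,2,1,2,1} = 0
G(15) = mex{0,3,2,3,2} = 1
G(16) = mex{1,0,3,4,3} = 2
G(17) = mex{2,1,0,5,4} = 3
G(18) = mex{3,2,1,0,5} = 4
G(19) = mex{4,3,2,1,0} = 5
G(20) = mex{5,4,3,2,1} = 0
G(21) = mex{0,5,4,3,2} = 1
G(22) = mex{1,0,5,0,3} = 2
G(23) = mex{2,1,0,1,0} = 3
G_A(23) = 3.
Heap B, S = {3, 5, 7}:
n :  0  1  2  3  4  5  6  7  8  9 10 11 12 13 14 15 16 17 18 19 20 21
G :  0  0  0  1  1  1  2  2  2  3  0  0  0  1  1  1  2  2  2  3  0  0
G_B(21) = 0.
Combined Grundy value = 3 ⊕ 0 = 3.

3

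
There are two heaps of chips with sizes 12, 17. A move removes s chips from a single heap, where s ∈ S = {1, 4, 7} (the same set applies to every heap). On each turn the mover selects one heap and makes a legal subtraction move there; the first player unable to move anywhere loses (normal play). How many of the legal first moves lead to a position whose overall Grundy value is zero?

1

All heaps use S = {1, 4, 7}:
G(0) = 0
G(1) = mex{0} = 1
G(2) = mex{1} = 0
G(3) = mex{0} = 1
G(4) = mex{1,0} = 2
G(5) = mex{2,1} = 0
G(6) = mex{0,0} = 1
G(7) = mex{1,1,0} = 2
G(8) = mex{2,2,1} = 0
G(9) = mex{0,0,0} = 1
G(10) = mex{1,1,1} = 0
G(11) = mex{0,2,2} = 1
G(12) = mex{1,0,0} = 2
G(13) = mex{2,1,1} = 0
G(14) = mex{0,0,2} = 1
G(15) = mex{1,1,0} = 2
G(16) = mex{2,2,1} = 0
G(17) = mex{0,0,0} = 1
Heap A: G(12) = 2.
Heap B: G(17) = 1.
Combined Grundy value = 2 ⊕ 1 = 3.
A winning move leaves total XOR = 0, i.e. changes one component's Grundy value g to g ⊕ X where X is the current total.
Heap A: need g' = 2⊕3 = 1. Options: 12−1→G=1, 12−4→G=0, 12−7→G=0. Hits: 1.
Heap B: need g' = 1⊕3 = 2. Options: 17−1→G=0, 17−4→G=0, 17−7→G=0. Hits: 0.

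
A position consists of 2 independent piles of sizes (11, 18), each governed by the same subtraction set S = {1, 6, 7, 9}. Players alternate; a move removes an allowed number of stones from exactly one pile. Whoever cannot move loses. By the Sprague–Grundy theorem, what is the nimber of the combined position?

All piles use S = {1, 6, 7, 9}:
G(0) = 0
G(1) = mex{0} = 1
G(2) = mex{1} = 0
G(3) = mex{0} = 1
G(4) = mex{1} = 0
G(5) = mex{0} = 1
G(6) = mex{1,0} = 2
G(7) = mex{2,1,0} = 3
G(8) = mex{3,0,1} = 2
G(9) = mex{2,1,0,0} = 3
G(10) = mex{3,0,1,1} = 2
G(11) = mex{2,1,0,0} = 3
G(12) = mex{3,2,1,1} = 0
G(13) = mex{0,3,2,0} = 1
G(14) = mex{1,2,3,1} = 0
G(15) = mex{0,3,2,2} = 1
G(16) = mex{1,2,3,3} = 0
G(17) = mex{0,3,2,2} = 1
G(18) = mex{1,0,3,3} = 2
Pile A: G(11) = 3.
Pile B: G(18) = 2.
Combined Grundy value = 3 ⊕ 2 = 1.

1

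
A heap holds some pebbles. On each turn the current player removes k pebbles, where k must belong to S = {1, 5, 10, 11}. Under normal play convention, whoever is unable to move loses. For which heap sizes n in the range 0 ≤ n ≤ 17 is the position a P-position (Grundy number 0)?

0, 2, 4, 6, 8

n :  0  1  2  3  4  5  6  7  8  9 10 11 12 13 14 15 16 17
G :  0  1  0  1  0  1  0  1  0  1  2  3  2  3  2  3  2  3
P-positions are exactly the n with G(n) = 0.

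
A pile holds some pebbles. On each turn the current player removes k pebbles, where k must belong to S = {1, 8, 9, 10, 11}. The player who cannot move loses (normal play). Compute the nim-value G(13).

3

G(0) = 0
G(1) = mex{0} = 1
G(2) = mex{1} = 0
G(3) = mex{0} = 1
G(4) = mex{1} = 0
G(5) = mex{0} = 1
G(6) = mex{1} = 0
G(7) = mex{0} = 1
G(8) = mex{1,0} = 2
G(9) = mex{2,1,0} = 3
G(10) = mex{3,0,1,0} = 2
G(11) = mex{2,1,0,1,0} = 3
G(12) = mex{3,0,1,0,1} = 2
G(13) = mex{2,1,0,1,0} = 3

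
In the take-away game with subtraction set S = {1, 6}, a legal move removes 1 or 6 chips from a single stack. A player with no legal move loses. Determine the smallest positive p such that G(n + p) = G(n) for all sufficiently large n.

n :  0  1  2  3  4  5  6  7  8  9 10 11 12 13 14 15
G :  0  1  0  1  0  1  2  0  1  0  1  0  1  2  0  1
G(n+7) = G(n) holds for n = 0,…,5 (a full window of length max(S) = 6), so the sequence is purely periodic with period 7.

7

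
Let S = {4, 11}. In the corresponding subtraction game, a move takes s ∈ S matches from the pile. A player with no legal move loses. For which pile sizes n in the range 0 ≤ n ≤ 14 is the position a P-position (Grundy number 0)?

G(0) = 0
G(1) = mex{} = 0
G(2) = mex{} = 0
G(3) = mex{} = 0
G(4) = mex{0} = 1
G(5) = mex{0} = 1
G(6) = mex{0} = 1
G(7) = mex{0} = 1
G(8) = mex{1} = 0
G(9) = mex{1} = 0
G(10) = mex{1} = 0
G(11) = mex{1,0} = 2
G(12) = mex{0,0} = 1
G(13) = mex{0,0} = 1
G(14) = mex{0,0} = 1
P-positions are exactly the n with G(n) = 0.

0, 1, 2, 3, 8, 9, 10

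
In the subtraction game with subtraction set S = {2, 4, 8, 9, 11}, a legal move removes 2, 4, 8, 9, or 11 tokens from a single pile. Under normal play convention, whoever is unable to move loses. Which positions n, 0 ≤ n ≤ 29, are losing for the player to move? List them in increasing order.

G(0) = 0
G(1) = mex{} = 0
G(2) = mex{0} = 1
G(3) = mex{0} = 1
G(4) = mex{1,0} = 2
G(5) = mex{1,0} = 2
G(6) = mex{2,1} = 0
G(7) = mex{2,1} = 0
G(8) = mex{0,2,0} = 1
G(9) = mex{0,2,0,0} = 1
G(10) = mex{1,0,1,0} = 2
G(11) = mex{1,0,1,1,0} = 2
G(12) = mex{2,1,2,1,0} = 3
G(13) = mex{2,1,2,2,1} = 0
G(14) = mex{3,2,0,2,1} = 4
G(15) = mex{0,2,0,0,2} = 1
G(16) = mex{4,3,1,0,2} = 5
G(17) = mex{1,0,1,1,0} = 2
G(18) = mex{5,4,2,1,0} = 3
G(19) = mex{2,1,2,2,1} = 0
G(20) = mex{3,5,3,2,1} = 0
G(21) = mex{0,2,0,3,2} = 1
G(22) = mex{0,3,4,0,2} = 1
G(23) = mex{1,0,1,4,3} = 2
G(24) = mex{1,0,5,1,0} = 2
G(25) = mex{2,1,2,5,4} = 0
G(26) = mex{2,1,3,2,1} = 0
G(27) = mex{0,2,0,3,5} = 1
G(28) = mex{0,2,0,0,2} = 1
G(29) = mex{1,0,1,0,3} = 2
P-positions are exactly the n with G(n) = 0.

0, 1, 6, 7, 13, 19, 20, 25, 26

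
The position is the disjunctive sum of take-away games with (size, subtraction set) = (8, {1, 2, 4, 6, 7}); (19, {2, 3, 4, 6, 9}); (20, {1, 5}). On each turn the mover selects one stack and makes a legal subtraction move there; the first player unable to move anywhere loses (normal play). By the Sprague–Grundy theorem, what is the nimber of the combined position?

Stack A, S = {1, 2, 4, 6, 7}:
G(0) = 0
G(1) = mex{0} = 1
G(2) = mex{1,0} = 2
G(3) = mex{2,1} = 0
G(4) = mex{0,2,0} = 1
G(5) = mex{1,0,1} = 2
G(6) = mex{2,1,2,0} = 3
G(7) = mex{3,2,0,1,0} = 4
G(8) = mex{4,3,1,2,1} = 0
G_A(8) = 0.
Stack B, S = {2, 3, 4, 6, 9}:
G(0) = 0
G(1) = mex{} = 0
G(2) = mex{0} = 1
G(3) = mex{0,0} = 1
G(4) = mex{1,0,0} = 2
G(5) = mex{1,1,0} = 2
G(6) = mex{2,1,1,0} = 3
G(7) = mex{2,2,1,0} = 3
G(8) = mex{3,2,2,1} = 0
G(9) = mex{3,3,2,1,0} = 4
G(10) = mex{0,3,3,2,0} = 1
G(11) = mex{4,0,3,2,1} = 5
G(12) = mex{1,4,0,3,1} = 2
G(13) = mex{5,1,4,3,2} = 0
G(14) = mex{2,5,1,0,2} = 3
G(15) = mex{0,2,5,4,3} = 1
G(16) = mex{3,0,2,1,3} = 4
G(17) = mex{1,3,0,5,0} = 2
G(18) = mex{4,1,3,2,4} = 0
G(19) = mex{2,4,1,0,1} = 3
G_B(19) = 3.
Stack C, S = {1, 5}:
G(0) = 0
G(1) = mex{0} = 1
G(2) = mex{1} = 0
G(3) = mex{0} = 1
G(4) = mex{1} = 0
G(5) = mex{0,0} = 1
G(6) = mex{1,1} = 0
G(7) = mex{0,0} = 1
G(8) = mex{1,1} = 0
G(9) = mex{0,0} = 1
G(10) = mex{1,1} = 0
G(11) = mex{0,0} = 1
G(12) = mex{1,1} = 0
G(13) = mex{0,0} = 1
G(14) = mex{1,1} = 0
G(15) = mex{0,0} = 1
G(16) = mex{1,1} = 0
G(17) = mex{0,0} = 1
G(18) = mex{1,1} = 0
G(19) = mex{0,0} = 1
G(20) = mex{1,1} = 0
G_C(20) = 0.
Combined Grundy value = 0 ⊕ 3 ⊕ 0 = 3.

3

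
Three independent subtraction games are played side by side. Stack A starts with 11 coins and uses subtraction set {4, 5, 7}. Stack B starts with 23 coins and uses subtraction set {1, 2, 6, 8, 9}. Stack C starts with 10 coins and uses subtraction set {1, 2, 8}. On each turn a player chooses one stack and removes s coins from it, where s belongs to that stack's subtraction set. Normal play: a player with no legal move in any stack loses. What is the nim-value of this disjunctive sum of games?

Stack A, S = {4, 5, 7}:
n :  0  1  2  3  4  5  6  7  8  9 10 11
G :  0  0  0  0  1  1  1  1  2  2  2  0
G_A(11) = 0.
Stack B, S = {1, 2, 6, 8, 9}:
G(0) = 0
G(1) = mex{0} = 1
G(2) = mex{1,0} = 2
G(3) = mex{2,1} = 0
G(4) = mex{0,2} = 1
G(5) = mex{1,0} = 2
G(6) = mex{2,1,0} = 3
G(7) = mex{3,2,1} = 0
G(8) = mex{0,3,2,0} = 1
G(9) = mex{1,0,0,1,0} = 2
G(10) = mex{2,1,1,2,1} = 0
G(11) = mex{0,2,2,0,2} = 1
G(12) = mex{1,0,3,1,0} = 2
G(13) = mex{2,1,0,2,1} = 3
G(14) = mex{3,2,1,3,2} = 0
G(15) = mex{0,3,2,0,3} = 1
G(16) = mex{1,0,0,1,0} = 2
G(17) = mex{2,1,1,2,1} = 0
G(18) = mex{0,2,2,0,2} = 1
G(19) = mex{1,0,3,1,0} = 2
G(20) = mex{2,1,0,2,1} = 3
G(21) = mex{3,2,1,3,2} = 0
G(22) = mex{0,3,2,0,3} = 1
G(23) = mex{1,0,0,1,0} = 2
G_B(23) = 2.
Stack C, S = {1, 2, 8}:
G(0) = 0
G(1) = mex{0} = 1
G(2) = mex{1,0} = 2
G(3) = mex{2,1} = 0
G(4) = mex{0,2} = 1
G(5) = mex{1,0} = 2
G(6) = mex{2,1} = 0
G(7) = mex{0,2} = 1
G(8) = mex{1,0,0} = 2
G(9) = mex{2,1,1} = 0
G(10) = mex{0,2,2} = 1
G_C(10) = 1.
Combined Grundy value = 0 ⊕ 2 ⊕ 1 = 3.

3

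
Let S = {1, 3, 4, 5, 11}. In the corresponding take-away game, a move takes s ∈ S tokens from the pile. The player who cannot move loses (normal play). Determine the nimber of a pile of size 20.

2

n :  0  1  2  3  4  5  6  7  8  9 10 11 12 13 14 15 16 17 18 19 20
G :  0  1  0  1  2  3  2  3  0  1  0  1  2  3  2  3  0  1  0  1  2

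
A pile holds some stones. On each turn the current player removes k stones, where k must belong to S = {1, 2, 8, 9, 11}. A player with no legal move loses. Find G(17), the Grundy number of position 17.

G(0) = 0
G(1) = mex{0} = 1
G(2) = mex{1,0} = 2
G(3) = mex{2,1} = 0
G(4) = mex{0,2} = 1
G(5) = mex{1,0} = 2
G(6) = mex{2,1} = 0
G(7) = mex{0,2} = 1
G(8) = mex{1,0,0} = 2
G(9) = mex{2,1,1,0} = 3
G(10) = mex{3,2,2,1} = 0
G(11) = mex{0,3,0,2,0} = 1
G(12) = mex{1,0,1,0,1} = 2
G(13) = mex{2,1,2,1,2} = 0
G(14) = mex{0,2,0,2,0} = 1
G(15) = mex{1,0,1,0,1} = 2
G(16) = mex{2,1,2,1,2} = 0
G(17) = mex{0,2,3,2,0} = 1

1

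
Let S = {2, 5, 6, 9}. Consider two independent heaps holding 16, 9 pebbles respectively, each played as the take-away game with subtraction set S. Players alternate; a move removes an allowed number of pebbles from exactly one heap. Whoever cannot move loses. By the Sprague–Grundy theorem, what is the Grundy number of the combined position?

All heaps use S = {2, 5, 6, 9}:
G(0) = 0
G(1) = mex{} = 0
G(2) = mex{0} = 1
G(3) = mex{0} = 1
G(4) = mex{1} = 0
G(5) = mex{1,0} = 2
G(6) = mex{0,0,0} = 1
G(7) = mex{2,1,0} = 3
G(8) = mex{1,1,1} = 0
G(9) = mex{3,0,1,0} = 2
G(10) = mex{0,2,0,0} = 1
G(11) = mex{2,1,2,1} = 0
G(12) = mex{1,3,1,1} = 0
G(13) = mex{0,0,3,0} = 1
G(14) = mex{0,2,0,2} = 1
G(15) = mex{1,1,2,1} = 0
G(16) = mex{1,0,1,3} = 2
Heap A: G(16) = 2.
Heap B: G(9) = 2.
Combined Grundy value = 2 ⊕ 2 = 0.

0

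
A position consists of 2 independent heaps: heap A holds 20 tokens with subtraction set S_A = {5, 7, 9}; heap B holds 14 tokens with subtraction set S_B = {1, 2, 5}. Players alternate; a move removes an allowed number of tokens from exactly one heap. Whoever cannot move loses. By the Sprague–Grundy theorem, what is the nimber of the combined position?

3

Heap A, S = {5, 7, 9}:
G(0) = 0
G(1) = mex{} = 0
G(2) = mex{} = 0
G(3) = mex{} = 0
G(4) = mex{} = 0
G(5) = mex{0} = 1
G(6) = mex{0} = 1
G(7) = mex{0,0} = 1
G(8) = mex{0,0} = 1
G(9) = mex{0,0,0} = 1
G(10) = mex{1,0,0} = 2
G(11) = mex{1,0,0} = 2
G(12) = mex{1,1,0} = 2
G(13) = mex{1,1,0} = 2
G(14) = mex{1,1,1} = 0
G(15) = mex{2,1,1} = 0
G(16) = mex{2,1,1} = 0
G(17) = mex{2,2,1} = 0
G(18) = mex{2,2,1} = 0
G(19) = mex{0,2,2} = 1
G(20) = mex{0,2,2} = 1
G_A(20) = 1.
Heap B, S = {1, 2, 5}:
G(0) = 0
G(1) = mex{0} = 1
G(2) = mex{1,0} = 2
G(3) = mex{2,1} = 0
G(4) = mex{0,2} = 1
G(5) = mex{1,0,0} = 2
G(6) = mex{2,1,1} = 0
G(7) = mex{0,2,2} = 1
G(8) = mex{1,0,0} = 2
G(9) = mex{2,1,1} = 0
G(10) = mex{0,2,2} = 1
G(11) = mex{1,0,0} = 2
G(12) = mex{2,1,1} = 0
G(13) = mex{0,2,2} = 1
G(14) = mex{1,0,0} = 2
G_B(14) = 2.
Combined Grundy value = 1 ⊕ 2 = 3.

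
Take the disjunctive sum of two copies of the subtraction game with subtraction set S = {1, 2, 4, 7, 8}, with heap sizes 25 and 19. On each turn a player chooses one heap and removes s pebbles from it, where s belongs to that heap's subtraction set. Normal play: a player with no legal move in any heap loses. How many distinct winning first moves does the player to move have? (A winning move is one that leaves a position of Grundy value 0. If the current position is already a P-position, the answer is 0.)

All heaps use S = {1, 2, 4, 7, 8}:
n :  0  1  2  3  4  5  6  7  8  9 10 11 12 13 14 15 16 17 18 19 20 21 22 23 24 25
G :  0  1  2  0  1  2  0  1  2  0  1  2  0  1  2  0  1  2  0  1  2  0  1  2  0  1
Heap A: G(25) = 1.
Heap B: G(19) = 1.
Combined Grundy value = 1 ⊕ 1 = 0.
A winning move leaves total XOR = 0, i.e. changes one component's Grundy value g to g ⊕ X where X is the current total.
Heap A: target g' = 1⊕0 = 1, but every legal move changes the Grundy value (mex property), so 0 moves.
Heap B: target g' = 1⊕0 = 1, but every legal move changes the Grundy value (mex property), so 0 moves.

0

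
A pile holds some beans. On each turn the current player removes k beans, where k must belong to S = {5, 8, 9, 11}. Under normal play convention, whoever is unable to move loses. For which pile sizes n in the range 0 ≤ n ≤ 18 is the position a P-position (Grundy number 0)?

0, 1, 2, 3, 4, 16, 17, 18

G(0) = 0
G(1) = mex{} = 0
G(2) = mex{} = 0
G(3) = mex{} = 0
G(4) = mex{} = 0
G(5) = mex{0} = 1
G(6) = mex{0} = 1
G(7) = mex{0} = 1
G(8) = mex{0,0} = 1
G(9) = mex{0,0,0} = 1
G(10) = mex{1,0,0} = 2
G(11) = mex{1,0,0,0} = 2
G(12) = mex{1,0,0,0} = 2
G(13) = mex{1,1,0,0} = 2
G(14) = mex{1,1,1,0} = 2
G(15) = mex{2,1,1,0} = 3
G(16) = mex{2,1,1,1} = 0
G(17) = mex{2,1,1,1} = 0
G(18) = mex{2,2,1,1} = 0
P-positions are exactly the n with G(n) = 0.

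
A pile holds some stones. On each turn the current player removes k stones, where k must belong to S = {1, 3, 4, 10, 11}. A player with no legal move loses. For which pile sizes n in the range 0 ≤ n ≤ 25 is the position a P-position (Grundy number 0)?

n :  0  1  2  3  4  5  6  7  8  9 10 11 12 13 14 15 16 17 18 19 20 21 22 23 24 25
G :  0  1  0  1  2  3  2  0  1  0  1  2  3  2  0  1  0  1  2  3  2  0  1  0  1  2
P-positions are exactly the n with G(n) = 0.

0, 2, 7, 9, 14, 16, 21, 23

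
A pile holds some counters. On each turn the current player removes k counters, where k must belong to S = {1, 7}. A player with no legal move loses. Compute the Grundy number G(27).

1

G(0) = 0
G(1) = mex{0} = 1
G(2) = mex{1} = 0
G(3) = mex{0} = 1
G(4) = mex{1} = 0
G(5) = mex{0} = 1
G(6) = mex{1} = 0
G(7) = mex{0,0} = 1
G(8) = mex{1,1} = 0
G(9) = mex{0,0} = 1
G(10) = mex{1,1} = 0
G(11) = mex{0,0} = 1
G(12) = mex{1,1} = 0
G(13) = mex{0,0} = 1
G(14) = mex{1,1} = 0
G(15) = mex{0,0} = 1
G(16) = mex{1,1} = 0
G(17) = mex{0,0} = 1
G(18) = mex{1,1} = 0
G(19) = mex{0,0} = 1
G(20) = mex{1,1} = 0
G(21) = mex{0,0} = 1
G(22) = mex{1,1} = 0
G(23) = mex{0,0} = 1
G(24) = mex{1,1} = 0
G(25) = mex{0,0} = 1
G(26) = mex{1,1} = 0
G(27) = mex{0,0} = 1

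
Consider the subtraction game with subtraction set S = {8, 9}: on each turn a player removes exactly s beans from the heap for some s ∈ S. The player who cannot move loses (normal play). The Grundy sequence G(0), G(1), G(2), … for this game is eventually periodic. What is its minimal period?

n :  0  1  2  3  4  5  6  7  8  9 10 11 12 13 14 15 16 17 18 19 20 21 22 23 24 25 26 27 28 29 30 31 32 33 34 35
G :  0  0  0  0  0  0  0  0  1  1  1  1  1  1  1  1  2  0  0  0  0  0  0  0  0  1  1  1  1  1  1  1  1  2  0  0
G(n+17) = G(n) holds for n = 0,…,8 (a full window of length max(S) = 9), so the sequence is purely periodic with period 17.

17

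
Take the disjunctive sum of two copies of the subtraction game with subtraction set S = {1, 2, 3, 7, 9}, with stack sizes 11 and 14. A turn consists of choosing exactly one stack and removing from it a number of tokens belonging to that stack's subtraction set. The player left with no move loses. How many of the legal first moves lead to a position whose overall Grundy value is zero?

All stacks use S = {1, 2, 3, 7, 9}:
n :  0  1  2  3  4  5  6  7  8  9 10 11 12 13 14
G :  0  1  2  3  0  1  2  3  0  1  2  3  0  1  2
Stack A: G(11) = 3.
Stack B: G(14) = 2.
Combined Grundy value = 3 ⊕ 2 = 1.
A winning move leaves total XOR = 0, i.e. changes one component's Grundy value g to g ⊕ X where X is the current total.
Stack A: need g' = 3⊕1 = 2. Options: 11−1→G=2, 11−2→G=1, 11−3→G=0, 11−7→G=0, 11−9→G=2. Hits: 2.
Stack B: need g' = 2⊕1 = 3. Options: 14−1→G=1, 14−2→G=0, 14−3→G=3, 14−7→G=3, 14−9→G=1. Hits: 2.

4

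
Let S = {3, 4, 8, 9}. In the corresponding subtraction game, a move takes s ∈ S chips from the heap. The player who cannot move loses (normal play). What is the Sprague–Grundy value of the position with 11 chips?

G(0) = 0
G(1) = mex{} = 0
G(2) = mex{} = 0
G(3) = mex{0} = 1
G(4) = mex{0,0} = 1
G(5) = mex{0,0} = 1
G(6) = mex{1,0} = 2
G(7) = mex{1,1} = 0
G(8) = mex{1,1,0} = 2
G(9) = mex{2,1,0,0} = 3
G(10) = mex{0,2,0,0} = 1
G(11) = mex{2,0,1,0} = 3

3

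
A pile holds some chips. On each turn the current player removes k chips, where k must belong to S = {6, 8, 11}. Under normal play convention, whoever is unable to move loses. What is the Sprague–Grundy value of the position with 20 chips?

0

n :  0  1  2  3  4  5  6  7  8  9 10 11 12 13 14 15 16 17 18 19 20
G :  0  0  0  0  0  0  1  1  1  1  1  1  2  2  2  2  2  0  0  0  0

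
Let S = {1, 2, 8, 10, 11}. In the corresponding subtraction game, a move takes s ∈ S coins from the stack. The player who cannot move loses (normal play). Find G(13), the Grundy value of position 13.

G(0) = 0
G(1) = mex{0} = 1
G(2) = mex{1,0} = 2
G(3) = mex{2,1} = 0
G(4) = mex{0,2} = 1
G(5) = mex{1,0} = 2
G(6) = mex{2,1} = 0
G(7) = mex{0,2} = 1
G(8) = mex{1,0,0} = 2
G(9) = mex{2,1,1} = 0
G(10) = mex{0,2,2,0} = 1
G(11) = mex{1,0,0,1,0} = 2
G(12) = mex{2,1,1,2,1} = 0
G(13) = mex{0,2,2,0,2} = 1

1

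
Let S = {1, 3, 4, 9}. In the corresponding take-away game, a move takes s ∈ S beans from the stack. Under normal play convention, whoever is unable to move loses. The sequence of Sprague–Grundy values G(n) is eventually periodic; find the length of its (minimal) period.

12

G(0) = 0
G(1) = mex{0} = 1
G(2) = mex{1} = 0
G(3) = mex{0,0} = 1
G(4) = mex{1,1,0} = 2
G(5) = mex{2,0,1} = 3
G(6) = mex{3,1,0} = 2
G(7) = mex{2,2,1} = 0
G(8) = mex{0,3,2} = 1
G(9) = mex{1,2,3,0} = 4
G(10) = mex{4,0,2,1} = 3
G(11) = mex{3,1,0,0} = 2
G(12) = mex{2,4,1,1} = 0
G(13) = mex{0,3,4,2} = 1
G(14) = mex{1,2,3,3} = 0
G(15) = mex{0,0,2,2} = 1
G(16) = mex{1,1,0,0} = 2
G(17) = mex{2,0,1,1} = 3
G(18) = mex{3,1,0,4} = 2
G(19) = mex{2,2,1,3} = 0
G(20) = mex{0,3,2,2} = 1
G(21) = mex{1,2,3,0} = 4
G(22) = mex{4,0,2,1} = 3
G(23) = mex{3,1,0,0} = 2
G(24) = mex{2,4,1,1} = 0
G(25) = mex{0,3,4,2} = 1
G(n+12) = G(n) holds for n = 0,…,8 (a full window of length max(S) = 9), so the sequence is purely periodic with period 12.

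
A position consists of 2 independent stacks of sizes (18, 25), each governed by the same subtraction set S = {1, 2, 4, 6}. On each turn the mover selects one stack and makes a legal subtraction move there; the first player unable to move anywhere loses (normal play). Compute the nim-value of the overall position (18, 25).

All stacks use S = {1, 2, 4, 6}:
n :  0  1  2  3  4  5  6  7  8  9 10 11 12 13 14 15 16 17 18 19 20 21 22 23 24 25
G :  0  1  2  0  1  2  3  4  0  1  2  0  1  2  3  4  0  1  2  0  1  2  3  4  0  1
Stack A: G(18) = 2.
Stack B: G(25) = 1.
Combined Grundy value = 2 ⊕ 1 = 3.

3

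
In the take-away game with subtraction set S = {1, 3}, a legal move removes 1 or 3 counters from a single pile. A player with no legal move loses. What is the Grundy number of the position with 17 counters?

1

n :  0  1  2  3  4  5  6  7  8  9 10 11 12 13 14 15 16 17
G :  0  1  0  1  0  1  0  1  0  1  0  1  0  1  0  1  0  1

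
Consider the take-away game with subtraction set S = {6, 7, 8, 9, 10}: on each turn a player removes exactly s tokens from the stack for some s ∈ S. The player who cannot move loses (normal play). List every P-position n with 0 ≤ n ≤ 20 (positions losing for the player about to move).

0, 1, 2, 3, 4, 5, 16, 17, 18, 19, 20

G(0) = 0
G(1) = mex{} = 0
G(2) = mex{} = 0
G(3) = mex{} = 0
G(4) = mex{} = 0
G(5) = mex{} = 0
G(6) = mex{0} = 1
G(7) = mex{0,0} = 1
G(8) = mex{0,0,0} = 1
G(9) = mex{0,0,0,0} = 1
G(10) = mex{0,0,0,0,0} = 1
G(11) = mex{0,0,0,0,0} = 1
G(12) = mex{1,0,0,0,0} = 2
G(13) = mex{1,1,0,0,0} = 2
G(14) = mex{1,1,1,0,0} = 2
G(15) = mex{1,1,1,1,0} = 2
G(16) = mex{1,1,1,1,1} = 0
G(17) = mex{1,1,1,1,1} = 0
G(18) = mex{2,1,1,1,1} = 0
G(19) = mex{2,2,1,1,1} = 0
G(20) = mex{2,2,2,1,1} = 0
P-positions are exactly the n with G(n) = 0.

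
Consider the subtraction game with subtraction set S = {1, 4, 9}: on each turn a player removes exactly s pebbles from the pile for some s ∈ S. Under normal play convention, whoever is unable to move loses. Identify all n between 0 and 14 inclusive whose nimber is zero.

G(0) = 0
G(1) = mex{0} = 1
G(2) = mex{1} = 0
G(3) = mex{0} = 1
G(4) = mex{1,0} = 2
G(5) = mex{2,1} = 0
G(6) = mex{0,0} = 1
G(7) = mex{1,1} = 0
G(8) = mex{0,2} = 1
G(9) = mex{1,0,0} = 2
G(10) = mex{2,1,1} = 0
G(11) = mex{0,0,0} = 1
G(12) = mex{1,1,1} = 0
G(13) = mex{0,2,2} = 1
G(14) = mex{1,0,0} = 2
P-positions are exactly the n with G(n) = 0.

0, 2, 5, 7, 10, 12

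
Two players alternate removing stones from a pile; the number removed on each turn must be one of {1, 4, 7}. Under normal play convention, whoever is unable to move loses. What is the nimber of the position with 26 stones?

0

n :  0  1  2  3  4  5  6  7  8  9 10 11 12 13 14 15 16 17 18 19 20 21 22 23 24 25 26
G :  0  1  0  1  2  0  1  2  0  1  0  1  2  0  1  2  0  1  0  1  2  0  1  2  0  1  0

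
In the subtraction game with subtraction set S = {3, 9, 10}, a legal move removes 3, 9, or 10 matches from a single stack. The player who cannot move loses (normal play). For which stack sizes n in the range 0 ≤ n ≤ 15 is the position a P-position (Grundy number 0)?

0, 1, 2, 6, 7, 8, 13, 14

n :  0  1  2  3  4  5  6  7  8  9 10 11 12 13 14 15
G :  0  0  0  1  1  1  0  0  0  1  1  1  2  0  0  3
P-positions are exactly the n with G(n) = 0.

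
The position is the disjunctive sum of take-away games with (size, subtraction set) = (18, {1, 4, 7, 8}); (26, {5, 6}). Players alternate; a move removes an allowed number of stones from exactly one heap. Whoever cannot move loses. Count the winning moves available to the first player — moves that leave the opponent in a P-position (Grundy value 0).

3

Heap A, S = {1, 4, 7, 8}:
G(0) = 0
G(1) = mex{0} = 1
G(2) = mex{1} = 0
G(3) = mex{0} = 1
G(4) = mex{1,0} = 2
G(5) = mex{2,1} = 0
G(6) = mex{0,0} = 1
G(7) = mex{1,1,0} = 2
G(8) = mex{2,2,1,0} = 3
G(9) = mex{3,0,0,1} = 2
G(10) = mex{2,1,1,0} = 3
G(11) = mex{3,2,2,1} = 0
G(12) = mex{0,3,0,2} = 1
G(13) = mex{1,2,1,0} = 3
G(14) = mex{3,3,2,1} = 0
G(15) = mex{0,0,3,2} = 1
G(16) = mex{1,1,2,3} = 0
G(17) = mex{0,3,3,2} = 1
G(18) = mex{1,0,0,3} = 2
G_A(18) = 2.
Heap B, S = {5, 6}:
n :  0  1  2  3  4  5  6  7  8  9 10 11 12 13 14 15 16 17 18 19 20 21 22 23 24 25 26
G :  0  0  0  0  0  1  1  1  1  1  2  0  0  0  0  0  1  1  1  1  1  2  0  0  0  0  0
G_B(26) = 0.
Combined Grundy value = 2 ⊕ 0 = 2.
A winning move leaves total XOR = 0, i.e. changes one component's Grundy value g to g ⊕ X where X is the current total.
Heap A: need g' = 2⊕2 = 0. Options: 18−1→G=1, 18−4→G=0, 18−7→G=0, 18−8→G=3. Hits: 2.
Heap B: need g' = 0⊕2 = 2. Options: 26−5→G=2, 26−6→G=1. Hits: 1.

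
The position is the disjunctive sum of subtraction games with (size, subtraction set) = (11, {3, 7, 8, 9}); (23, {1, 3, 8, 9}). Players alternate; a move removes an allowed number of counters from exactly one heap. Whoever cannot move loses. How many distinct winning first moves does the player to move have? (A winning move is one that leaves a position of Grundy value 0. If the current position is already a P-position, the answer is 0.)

Heap A, S = {3, 7, 8, 9}:
n :  0  1  2  3  4  5  6  7  8  9 10 11
G :  0  0  0  1  1  1  0  2  2  1  3  3
G_A(11) = 3.
Heap B, S = {1, 3, 8, 9}:
n :  0  1  2  3  4  5  6  7  8  9 10 11 12 13 14 15 16 17 18 19 20 21 22 23
G :  0  1  0  1  0  1  0  1  2  3  2  3  2  3  2  3  0  1  0  1  0  1  0  1
G_B(23) = 1.
Combined Grundy value = 3 ⊕ 1 = 2.
A winning move leaves total XOR = 0, i.e. changes one component's Grundy value g to g ⊕ X where X is the current total.
Heap A: need g' = 3⊕2 = 1. Options: 11−3→G=2, 11−7→G=1, 11−8→G=1, 11−9→G=0. Hits: 2.
Heap B: need g' = 1⊕2 = 3. Options: 23−1→G=0, 23−3→G=0, 23−8→G=3, 23−9→G=2. Hits: 1.

3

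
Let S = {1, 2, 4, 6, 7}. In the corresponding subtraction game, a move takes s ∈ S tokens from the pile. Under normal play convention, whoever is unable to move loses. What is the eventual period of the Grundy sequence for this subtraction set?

G(0) = 0
G(1) = mex{0} = 1
G(2) = mex{1,0} = 2
G(3) = mex{2,1} = 0
G(4) = mex{0,2,0} = 1
G(5) = mex{1,0,1} = 2
G(6) = mex{2,1,2,0} = 3
G(7) = mex{3,2,0,1,0} = 4
G(8) = mex{4,3,1,2,1} = 0
G(9) = mex{0,4,2,0,2} = 1
G(10) = mex{1,0,3,1,0} = 2
G(11) = mex{2,1,4,2,1} = 0
G(12) = mex{0,2,0,3,2} = 1
G(13) = mex{1,0,1,4,3} = 2
G(14) = mex{2,1,2,0,4} = 3
G(15) = mex{3,2,0,1,0} = 4
G(16) = mex{4,3,1,2,1} = 0
G(17) = mex{0,4,2,0,2} = 1
G(n+8) = G(n) holds for n = 0,…,6 (a full window of length max(S) = 7), so the sequence is purely periodic with period 8.

8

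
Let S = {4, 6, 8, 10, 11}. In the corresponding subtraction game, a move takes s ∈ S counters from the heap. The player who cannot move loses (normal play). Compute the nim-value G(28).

3

n :  0  1  2  3  4  5  6  7  8  9 10 11 12 13 14 15 16 17 18 19 20 21 22 23 24 25 26 27 28
G :  0  0  0  0  1  1  1  1  2  2  2  2  3  3  3  0  0  0  0  1  1  1  1  2  2  2  2  3  3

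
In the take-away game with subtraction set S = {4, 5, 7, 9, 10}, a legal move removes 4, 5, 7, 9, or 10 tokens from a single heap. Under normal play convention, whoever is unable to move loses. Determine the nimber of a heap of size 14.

n :  0  1  2  3  4  5  6  7  8  9 10 11 12 13 14
G :  0  0  0  0  1  1  1  1  2  2  2  2  3  3  0

0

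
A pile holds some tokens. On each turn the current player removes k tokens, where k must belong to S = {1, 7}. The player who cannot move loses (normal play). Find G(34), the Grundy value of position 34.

n :  0  1  2  3  4  5  6  7  8  9 10 11 12 13 14 15 16 17 18 19 20 21 22 23 24 25 26 27 28 29 30 31 32 33 34
G :  0  1  0  1  0  1  0  1  0  1  0  1  0  1  0  1  0  1  0  1  0  1  0  1  0  1  0  1  0  1  0  1  0  1  0

0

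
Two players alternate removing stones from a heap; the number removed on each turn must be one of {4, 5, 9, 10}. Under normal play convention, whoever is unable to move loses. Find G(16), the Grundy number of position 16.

0

G(0) = 0
G(1) = mex{} = 0
G(2) = mex{} = 0
G(3) = mex{} = 0
G(4) = mex{0} = 1
G(5) = mex{0,0} = 1
G(6) = mex{0,0} = 1
G(7) = mex{0,0} = 1
G(8) = mex{1,0} = 2
G(9) = mex{1,1,0} = 2
G(10) = mex{1,1,0,0} = 2
G(11) = mex{1,1,0,0} = 2
G(12) = mex{2,1,0,0} = 3
G(13) = mex{2,2,1,0} = 3
G(14) = mex{2,2,1,1} = 0
G(15) = mex{2,2,1,1} = 0
G(16) = mex{3,2,1,1} = 0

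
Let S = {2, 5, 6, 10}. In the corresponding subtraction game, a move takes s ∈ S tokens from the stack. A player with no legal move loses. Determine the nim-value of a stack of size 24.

n :  0  1  2  3  4  5  6  7  8  9 10 11 12 13 14 15 16 17 18 19 20 21 22 23 24
G :  0  0  1  1  0  2  1  3  0  2  1  3  0  2  1  0  0  1  1  0  2  1  3  0  2

2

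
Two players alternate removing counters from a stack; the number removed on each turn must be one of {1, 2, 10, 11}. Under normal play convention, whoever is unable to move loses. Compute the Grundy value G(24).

G(0) = 0
G(1) = mex{0} = 1
G(2) = mex{1,0} = 2
G(3) = mex{2,1} = 0
G(4) = mex{0,2} = 1
G(5) = mex{1,0} = 2
G(6) = mex{2,1} = 0
G(7) = mex{0,2} = 1
G(8) = mex{1,0} = 2
G(9) = mex{2,1} = 0
G(10) = mex{0,2,0} = 1
G(11) = mex{1,0,1,0} = 2
G(12) = mex{2,1,2,1} = 0
G(13) = mex{0,2,0,2} = 1
G(14) = mex{1,0,1,0} = 2
G(15) = mex{2,1,2,1} = 0
G(16) = mex{0,2,0,2} = 1
G(17) = mex{1,0,1,0} = 2
G(18) = mex{2,1,2,1} = 0
G(19) = mex{0,2,0,2} = 1
G(20) = mex{1,0,1,0} = 2
G(21) = mex{2,1,2,1} = 0
G(22) = mex{0,2,0,2} = 1
G(23) = mex{1,0,1,0} = 2
G(24) = mex{2,1,2,1} = 0

0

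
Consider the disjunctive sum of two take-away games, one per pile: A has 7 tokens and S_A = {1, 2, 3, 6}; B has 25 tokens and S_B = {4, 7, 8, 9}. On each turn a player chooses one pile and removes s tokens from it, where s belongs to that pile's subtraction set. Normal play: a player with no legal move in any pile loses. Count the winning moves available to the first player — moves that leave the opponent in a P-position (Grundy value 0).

0

Pile A, S = {1, 2, 3, 6}:
G(0) = 0
G(1) = mex{0} = 1
G(2) = mex{1,0} = 2
G(3) = mex{2,1,0} = 3
G(4) = mex{3,2,1} = 0
G(5) = mex{0,3,2} = 1
G(6) = mex{1,0,3,0} = 2
G(7) = mex{2,1,0,1} = 3
G_A(7) = 3.
Pile B, S = {4, 7, 8, 9}:
n :  0  1  2  3  4  5  6  7  8  9 10 11 12 13 14 15 16 17 18 19 20 21 22 23 24 25
G :  0  0  0  0  1  1  1  1  2  2  2  2  3  0  0  0  0  1  1  1  1  2  2  2  2  3
G_B(25) = 3.
Combined Grundy value = 3 ⊕ 3 = 0.
A winning move leaves total XOR = 0, i.e. changes one component's Grundy value g to g ⊕ X where X is the current total.
Pile A: target g' = 3⊕0 = 3, but every legal move changes the Grundy value (mex property), so 0 moves.
Pile B: target g' = 3⊕0 = 3, but every legal move changes the Grundy value (mex property), so 0 moves.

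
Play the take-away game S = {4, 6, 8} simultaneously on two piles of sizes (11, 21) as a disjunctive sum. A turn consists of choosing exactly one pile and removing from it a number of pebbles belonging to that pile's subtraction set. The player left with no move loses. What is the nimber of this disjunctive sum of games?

All piles use S = {4, 6, 8}:
G(0) = 0
G(1) = mex{} = 0
G(2) = mex{} = 0
G(3) = mex{} = 0
G(4) = mex{0} = 1
G(5) = mex{0} = 1
G(6) = mex{0,0} = 1
G(7) = mex{0,0} = 1
G(8) = mex{1,0,0} = 2
G(9) = mex{1,0,0} = 2
G(10) = mex{1,1,0} = 2
G(11) = mex{1,1,0} = 2
G(12) = mex{2,1,1} = 0
G(13) = mex{2,1,1} = 0
G(14) = mex{2,2,1} = 0
G(15) = mex{2,2,1} = 0
G(16) = mex{0,2,2} = 1
G(17) = mex{0,2,2} = 1
G(18) = mex{0,0,2} = 1
G(19) = mex{0,0,2} = 1
G(20) = mex{1,0,0} = 2
G(21) = mex{1,0,0} = 2
Pile A: G(11) = 2.
Pile B: G(21) = 2.
Combined Grundy value = 2 ⊕ 2 = 0.

0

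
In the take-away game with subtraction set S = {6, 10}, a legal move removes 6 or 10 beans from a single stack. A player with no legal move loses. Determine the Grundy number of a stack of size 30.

2

n :  0  1  2  3  4  5  6  7  8  9 10 11 12 13 14 15 16 17 18 19 20 21 22 23 24 25 26 27 28 29 30
G :  0  0  0  0  0  0  1  1  1  1  1  1  2  2  2  2  0  0  0  0  0  0  1  1  1  1  1  1  2  2  2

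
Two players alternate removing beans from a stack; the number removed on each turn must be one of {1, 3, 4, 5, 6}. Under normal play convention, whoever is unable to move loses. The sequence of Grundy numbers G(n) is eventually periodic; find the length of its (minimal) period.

9

n :  0  1  2  3  4  5  6  7  8  9 10 11 12 13 14 15 16 17 18 19
G :  0  1  0  1  2  3  2  3  4  0  1  0  1  2  3  2  3  4  0  1
G(n+9) = G(n) holds for n = 0,…,5 (a full window of length max(S) = 6), so the sequence is purely periodic with period 9.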